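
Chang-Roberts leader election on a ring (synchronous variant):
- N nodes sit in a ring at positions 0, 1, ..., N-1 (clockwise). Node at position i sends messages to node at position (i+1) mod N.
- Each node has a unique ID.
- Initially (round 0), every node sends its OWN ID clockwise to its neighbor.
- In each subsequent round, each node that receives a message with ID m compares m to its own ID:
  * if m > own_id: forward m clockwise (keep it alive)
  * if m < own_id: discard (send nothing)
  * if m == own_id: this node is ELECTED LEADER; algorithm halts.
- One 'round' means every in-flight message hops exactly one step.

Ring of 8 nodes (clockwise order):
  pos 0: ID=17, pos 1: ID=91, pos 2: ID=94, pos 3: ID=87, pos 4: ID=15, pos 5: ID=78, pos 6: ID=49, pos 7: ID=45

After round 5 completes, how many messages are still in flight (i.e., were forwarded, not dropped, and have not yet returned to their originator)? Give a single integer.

Answer: 2

Derivation:
Round 1: pos1(id91) recv 17: drop; pos2(id94) recv 91: drop; pos3(id87) recv 94: fwd; pos4(id15) recv 87: fwd; pos5(id78) recv 15: drop; pos6(id49) recv 78: fwd; pos7(id45) recv 49: fwd; pos0(id17) recv 45: fwd
Round 2: pos4(id15) recv 94: fwd; pos5(id78) recv 87: fwd; pos7(id45) recv 78: fwd; pos0(id17) recv 49: fwd; pos1(id91) recv 45: drop
Round 3: pos5(id78) recv 94: fwd; pos6(id49) recv 87: fwd; pos0(id17) recv 78: fwd; pos1(id91) recv 49: drop
Round 4: pos6(id49) recv 94: fwd; pos7(id45) recv 87: fwd; pos1(id91) recv 78: drop
Round 5: pos7(id45) recv 94: fwd; pos0(id17) recv 87: fwd
After round 5: 2 messages still in flight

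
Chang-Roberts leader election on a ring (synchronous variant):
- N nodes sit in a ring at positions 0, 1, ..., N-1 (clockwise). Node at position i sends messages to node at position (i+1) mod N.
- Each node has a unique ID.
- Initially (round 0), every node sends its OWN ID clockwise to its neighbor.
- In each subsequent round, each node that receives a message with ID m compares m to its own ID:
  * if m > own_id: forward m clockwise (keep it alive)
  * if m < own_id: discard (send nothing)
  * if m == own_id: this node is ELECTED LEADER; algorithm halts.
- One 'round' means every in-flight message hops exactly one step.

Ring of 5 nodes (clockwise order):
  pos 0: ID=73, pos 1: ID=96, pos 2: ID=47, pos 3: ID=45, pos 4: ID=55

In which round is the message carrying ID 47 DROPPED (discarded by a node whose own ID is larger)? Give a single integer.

Answer: 2

Derivation:
Round 1: pos1(id96) recv 73: drop; pos2(id47) recv 96: fwd; pos3(id45) recv 47: fwd; pos4(id55) recv 45: drop; pos0(id73) recv 55: drop
Round 2: pos3(id45) recv 96: fwd; pos4(id55) recv 47: drop
Round 3: pos4(id55) recv 96: fwd
Round 4: pos0(id73) recv 96: fwd
Round 5: pos1(id96) recv 96: ELECTED
Message ID 47 originates at pos 2; dropped at pos 4 in round 2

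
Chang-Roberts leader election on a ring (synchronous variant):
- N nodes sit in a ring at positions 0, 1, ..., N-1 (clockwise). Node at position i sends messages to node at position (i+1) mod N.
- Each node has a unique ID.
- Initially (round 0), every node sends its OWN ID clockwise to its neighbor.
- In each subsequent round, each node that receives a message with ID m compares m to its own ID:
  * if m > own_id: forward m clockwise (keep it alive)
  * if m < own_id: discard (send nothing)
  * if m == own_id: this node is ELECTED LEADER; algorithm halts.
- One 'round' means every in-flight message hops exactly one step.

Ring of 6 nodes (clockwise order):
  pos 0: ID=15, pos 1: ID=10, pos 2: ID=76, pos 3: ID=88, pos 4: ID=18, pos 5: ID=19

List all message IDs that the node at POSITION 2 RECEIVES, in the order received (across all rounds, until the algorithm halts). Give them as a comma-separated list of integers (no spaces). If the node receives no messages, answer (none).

Round 1: pos1(id10) recv 15: fwd; pos2(id76) recv 10: drop; pos3(id88) recv 76: drop; pos4(id18) recv 88: fwd; pos5(id19) recv 18: drop; pos0(id15) recv 19: fwd
Round 2: pos2(id76) recv 15: drop; pos5(id19) recv 88: fwd; pos1(id10) recv 19: fwd
Round 3: pos0(id15) recv 88: fwd; pos2(id76) recv 19: drop
Round 4: pos1(id10) recv 88: fwd
Round 5: pos2(id76) recv 88: fwd
Round 6: pos3(id88) recv 88: ELECTED

Answer: 10,15,19,88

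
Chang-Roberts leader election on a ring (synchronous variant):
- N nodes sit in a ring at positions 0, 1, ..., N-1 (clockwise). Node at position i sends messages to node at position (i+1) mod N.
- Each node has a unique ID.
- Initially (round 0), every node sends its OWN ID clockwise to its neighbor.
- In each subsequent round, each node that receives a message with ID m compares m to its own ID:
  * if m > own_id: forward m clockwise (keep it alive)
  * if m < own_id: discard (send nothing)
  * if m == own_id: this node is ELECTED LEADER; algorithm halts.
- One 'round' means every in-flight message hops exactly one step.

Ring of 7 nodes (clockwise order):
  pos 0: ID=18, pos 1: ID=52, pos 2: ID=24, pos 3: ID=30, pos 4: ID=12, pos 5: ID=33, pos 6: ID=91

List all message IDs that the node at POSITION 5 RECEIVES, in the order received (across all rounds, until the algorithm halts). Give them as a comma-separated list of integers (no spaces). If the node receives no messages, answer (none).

Round 1: pos1(id52) recv 18: drop; pos2(id24) recv 52: fwd; pos3(id30) recv 24: drop; pos4(id12) recv 30: fwd; pos5(id33) recv 12: drop; pos6(id91) recv 33: drop; pos0(id18) recv 91: fwd
Round 2: pos3(id30) recv 52: fwd; pos5(id33) recv 30: drop; pos1(id52) recv 91: fwd
Round 3: pos4(id12) recv 52: fwd; pos2(id24) recv 91: fwd
Round 4: pos5(id33) recv 52: fwd; pos3(id30) recv 91: fwd
Round 5: pos6(id91) recv 52: drop; pos4(id12) recv 91: fwd
Round 6: pos5(id33) recv 91: fwd
Round 7: pos6(id91) recv 91: ELECTED

Answer: 12,30,52,91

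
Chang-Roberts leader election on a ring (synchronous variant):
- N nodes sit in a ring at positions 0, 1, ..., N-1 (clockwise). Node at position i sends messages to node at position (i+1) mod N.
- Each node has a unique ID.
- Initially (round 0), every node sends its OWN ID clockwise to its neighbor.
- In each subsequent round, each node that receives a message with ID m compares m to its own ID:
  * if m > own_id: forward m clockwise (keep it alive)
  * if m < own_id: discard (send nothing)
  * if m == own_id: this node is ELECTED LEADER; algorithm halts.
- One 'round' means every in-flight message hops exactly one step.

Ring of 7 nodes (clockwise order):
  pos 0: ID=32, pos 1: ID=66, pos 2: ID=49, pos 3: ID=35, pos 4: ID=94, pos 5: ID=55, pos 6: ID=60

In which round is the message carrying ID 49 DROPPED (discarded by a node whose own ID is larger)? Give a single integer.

Round 1: pos1(id66) recv 32: drop; pos2(id49) recv 66: fwd; pos3(id35) recv 49: fwd; pos4(id94) recv 35: drop; pos5(id55) recv 94: fwd; pos6(id60) recv 55: drop; pos0(id32) recv 60: fwd
Round 2: pos3(id35) recv 66: fwd; pos4(id94) recv 49: drop; pos6(id60) recv 94: fwd; pos1(id66) recv 60: drop
Round 3: pos4(id94) recv 66: drop; pos0(id32) recv 94: fwd
Round 4: pos1(id66) recv 94: fwd
Round 5: pos2(id49) recv 94: fwd
Round 6: pos3(id35) recv 94: fwd
Round 7: pos4(id94) recv 94: ELECTED
Message ID 49 originates at pos 2; dropped at pos 4 in round 2

Answer: 2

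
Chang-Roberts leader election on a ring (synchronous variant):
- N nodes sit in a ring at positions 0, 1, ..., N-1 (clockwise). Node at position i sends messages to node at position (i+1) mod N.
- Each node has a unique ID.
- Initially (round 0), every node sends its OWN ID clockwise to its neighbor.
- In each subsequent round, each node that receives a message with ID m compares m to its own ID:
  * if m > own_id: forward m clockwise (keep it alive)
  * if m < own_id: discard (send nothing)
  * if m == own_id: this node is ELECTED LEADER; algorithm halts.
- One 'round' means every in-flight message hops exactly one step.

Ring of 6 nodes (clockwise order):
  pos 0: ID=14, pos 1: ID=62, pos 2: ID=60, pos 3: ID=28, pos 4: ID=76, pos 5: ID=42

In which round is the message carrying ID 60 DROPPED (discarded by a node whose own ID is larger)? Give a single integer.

Answer: 2

Derivation:
Round 1: pos1(id62) recv 14: drop; pos2(id60) recv 62: fwd; pos3(id28) recv 60: fwd; pos4(id76) recv 28: drop; pos5(id42) recv 76: fwd; pos0(id14) recv 42: fwd
Round 2: pos3(id28) recv 62: fwd; pos4(id76) recv 60: drop; pos0(id14) recv 76: fwd; pos1(id62) recv 42: drop
Round 3: pos4(id76) recv 62: drop; pos1(id62) recv 76: fwd
Round 4: pos2(id60) recv 76: fwd
Round 5: pos3(id28) recv 76: fwd
Round 6: pos4(id76) recv 76: ELECTED
Message ID 60 originates at pos 2; dropped at pos 4 in round 2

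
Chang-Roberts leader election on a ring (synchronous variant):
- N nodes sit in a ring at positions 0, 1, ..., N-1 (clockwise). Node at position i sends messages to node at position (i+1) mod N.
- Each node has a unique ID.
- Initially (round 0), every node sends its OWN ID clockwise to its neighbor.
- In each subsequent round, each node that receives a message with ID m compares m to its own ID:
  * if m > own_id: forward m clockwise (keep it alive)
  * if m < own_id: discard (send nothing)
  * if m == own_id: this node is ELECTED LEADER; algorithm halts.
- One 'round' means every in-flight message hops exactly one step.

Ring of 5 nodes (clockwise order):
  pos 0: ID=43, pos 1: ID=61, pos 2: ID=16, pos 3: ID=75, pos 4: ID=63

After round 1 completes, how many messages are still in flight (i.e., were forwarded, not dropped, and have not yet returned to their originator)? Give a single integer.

Round 1: pos1(id61) recv 43: drop; pos2(id16) recv 61: fwd; pos3(id75) recv 16: drop; pos4(id63) recv 75: fwd; pos0(id43) recv 63: fwd
After round 1: 3 messages still in flight

Answer: 3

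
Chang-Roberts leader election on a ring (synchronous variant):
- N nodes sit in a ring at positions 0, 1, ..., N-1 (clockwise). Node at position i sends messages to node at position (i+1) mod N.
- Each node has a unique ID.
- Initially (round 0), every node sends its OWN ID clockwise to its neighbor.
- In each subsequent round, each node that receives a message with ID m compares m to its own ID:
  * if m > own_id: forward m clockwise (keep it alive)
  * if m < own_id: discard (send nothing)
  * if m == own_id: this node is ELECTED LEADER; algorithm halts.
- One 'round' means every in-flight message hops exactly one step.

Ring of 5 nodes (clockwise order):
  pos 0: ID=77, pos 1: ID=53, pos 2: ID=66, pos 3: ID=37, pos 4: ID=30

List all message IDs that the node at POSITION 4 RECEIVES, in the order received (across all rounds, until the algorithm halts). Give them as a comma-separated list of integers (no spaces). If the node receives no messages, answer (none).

Answer: 37,66,77

Derivation:
Round 1: pos1(id53) recv 77: fwd; pos2(id66) recv 53: drop; pos3(id37) recv 66: fwd; pos4(id30) recv 37: fwd; pos0(id77) recv 30: drop
Round 2: pos2(id66) recv 77: fwd; pos4(id30) recv 66: fwd; pos0(id77) recv 37: drop
Round 3: pos3(id37) recv 77: fwd; pos0(id77) recv 66: drop
Round 4: pos4(id30) recv 77: fwd
Round 5: pos0(id77) recv 77: ELECTED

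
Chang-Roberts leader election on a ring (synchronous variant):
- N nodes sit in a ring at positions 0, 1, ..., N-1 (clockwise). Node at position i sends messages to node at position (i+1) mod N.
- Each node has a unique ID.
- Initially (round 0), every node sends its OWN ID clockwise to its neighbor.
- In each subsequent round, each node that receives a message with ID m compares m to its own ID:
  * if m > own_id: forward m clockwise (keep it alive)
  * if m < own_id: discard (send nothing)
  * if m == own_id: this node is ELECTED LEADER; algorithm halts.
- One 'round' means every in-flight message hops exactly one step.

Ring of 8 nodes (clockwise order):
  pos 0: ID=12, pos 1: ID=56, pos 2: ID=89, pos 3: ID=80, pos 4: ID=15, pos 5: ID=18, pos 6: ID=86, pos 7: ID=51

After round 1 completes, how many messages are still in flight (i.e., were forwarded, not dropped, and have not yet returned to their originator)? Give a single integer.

Answer: 4

Derivation:
Round 1: pos1(id56) recv 12: drop; pos2(id89) recv 56: drop; pos3(id80) recv 89: fwd; pos4(id15) recv 80: fwd; pos5(id18) recv 15: drop; pos6(id86) recv 18: drop; pos7(id51) recv 86: fwd; pos0(id12) recv 51: fwd
After round 1: 4 messages still in flight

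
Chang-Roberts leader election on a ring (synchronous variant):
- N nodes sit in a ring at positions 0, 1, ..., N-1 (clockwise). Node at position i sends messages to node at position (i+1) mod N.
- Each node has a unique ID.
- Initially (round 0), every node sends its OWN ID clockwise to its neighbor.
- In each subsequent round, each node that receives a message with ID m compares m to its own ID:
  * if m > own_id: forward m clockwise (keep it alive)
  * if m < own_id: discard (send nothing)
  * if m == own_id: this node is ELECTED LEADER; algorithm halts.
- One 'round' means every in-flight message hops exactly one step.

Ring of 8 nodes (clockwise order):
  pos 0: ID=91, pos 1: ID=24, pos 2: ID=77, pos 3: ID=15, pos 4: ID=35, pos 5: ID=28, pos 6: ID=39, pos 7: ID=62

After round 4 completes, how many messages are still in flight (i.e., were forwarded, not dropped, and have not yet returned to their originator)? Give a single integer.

Round 1: pos1(id24) recv 91: fwd; pos2(id77) recv 24: drop; pos3(id15) recv 77: fwd; pos4(id35) recv 15: drop; pos5(id28) recv 35: fwd; pos6(id39) recv 28: drop; pos7(id62) recv 39: drop; pos0(id91) recv 62: drop
Round 2: pos2(id77) recv 91: fwd; pos4(id35) recv 77: fwd; pos6(id39) recv 35: drop
Round 3: pos3(id15) recv 91: fwd; pos5(id28) recv 77: fwd
Round 4: pos4(id35) recv 91: fwd; pos6(id39) recv 77: fwd
After round 4: 2 messages still in flight

Answer: 2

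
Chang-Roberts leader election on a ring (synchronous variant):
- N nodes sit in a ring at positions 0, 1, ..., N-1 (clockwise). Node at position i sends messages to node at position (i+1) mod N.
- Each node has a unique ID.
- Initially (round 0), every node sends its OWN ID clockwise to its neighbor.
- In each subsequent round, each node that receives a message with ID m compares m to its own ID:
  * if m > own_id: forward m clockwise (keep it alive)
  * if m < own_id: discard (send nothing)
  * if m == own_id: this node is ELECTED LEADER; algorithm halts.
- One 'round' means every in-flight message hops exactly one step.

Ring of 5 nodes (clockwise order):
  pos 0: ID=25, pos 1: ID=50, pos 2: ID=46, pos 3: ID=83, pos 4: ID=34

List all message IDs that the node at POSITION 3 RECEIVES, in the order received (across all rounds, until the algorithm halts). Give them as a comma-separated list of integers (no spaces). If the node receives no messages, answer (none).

Round 1: pos1(id50) recv 25: drop; pos2(id46) recv 50: fwd; pos3(id83) recv 46: drop; pos4(id34) recv 83: fwd; pos0(id25) recv 34: fwd
Round 2: pos3(id83) recv 50: drop; pos0(id25) recv 83: fwd; pos1(id50) recv 34: drop
Round 3: pos1(id50) recv 83: fwd
Round 4: pos2(id46) recv 83: fwd
Round 5: pos3(id83) recv 83: ELECTED

Answer: 46,50,83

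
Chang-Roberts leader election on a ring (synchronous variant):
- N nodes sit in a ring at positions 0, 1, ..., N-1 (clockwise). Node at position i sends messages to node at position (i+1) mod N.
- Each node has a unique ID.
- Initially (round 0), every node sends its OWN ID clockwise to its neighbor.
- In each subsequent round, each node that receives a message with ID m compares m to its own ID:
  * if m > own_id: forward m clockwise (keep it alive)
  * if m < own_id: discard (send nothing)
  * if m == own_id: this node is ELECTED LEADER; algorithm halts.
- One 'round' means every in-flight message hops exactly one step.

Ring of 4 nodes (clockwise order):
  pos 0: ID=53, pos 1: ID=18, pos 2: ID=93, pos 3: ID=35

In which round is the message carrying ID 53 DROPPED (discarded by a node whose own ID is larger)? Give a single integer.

Answer: 2

Derivation:
Round 1: pos1(id18) recv 53: fwd; pos2(id93) recv 18: drop; pos3(id35) recv 93: fwd; pos0(id53) recv 35: drop
Round 2: pos2(id93) recv 53: drop; pos0(id53) recv 93: fwd
Round 3: pos1(id18) recv 93: fwd
Round 4: pos2(id93) recv 93: ELECTED
Message ID 53 originates at pos 0; dropped at pos 2 in round 2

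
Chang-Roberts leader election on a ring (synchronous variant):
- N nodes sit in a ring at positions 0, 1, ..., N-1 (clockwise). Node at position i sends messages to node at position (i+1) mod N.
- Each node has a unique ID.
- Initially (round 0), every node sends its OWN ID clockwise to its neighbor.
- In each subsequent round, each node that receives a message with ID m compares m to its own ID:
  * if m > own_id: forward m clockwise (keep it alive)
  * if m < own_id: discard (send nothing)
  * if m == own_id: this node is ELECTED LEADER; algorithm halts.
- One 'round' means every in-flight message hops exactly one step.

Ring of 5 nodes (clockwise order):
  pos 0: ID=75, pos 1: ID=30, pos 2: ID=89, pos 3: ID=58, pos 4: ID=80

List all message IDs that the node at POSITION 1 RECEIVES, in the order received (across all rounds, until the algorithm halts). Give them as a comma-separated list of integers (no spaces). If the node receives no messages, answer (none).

Round 1: pos1(id30) recv 75: fwd; pos2(id89) recv 30: drop; pos3(id58) recv 89: fwd; pos4(id80) recv 58: drop; pos0(id75) recv 80: fwd
Round 2: pos2(id89) recv 75: drop; pos4(id80) recv 89: fwd; pos1(id30) recv 80: fwd
Round 3: pos0(id75) recv 89: fwd; pos2(id89) recv 80: drop
Round 4: pos1(id30) recv 89: fwd
Round 5: pos2(id89) recv 89: ELECTED

Answer: 75,80,89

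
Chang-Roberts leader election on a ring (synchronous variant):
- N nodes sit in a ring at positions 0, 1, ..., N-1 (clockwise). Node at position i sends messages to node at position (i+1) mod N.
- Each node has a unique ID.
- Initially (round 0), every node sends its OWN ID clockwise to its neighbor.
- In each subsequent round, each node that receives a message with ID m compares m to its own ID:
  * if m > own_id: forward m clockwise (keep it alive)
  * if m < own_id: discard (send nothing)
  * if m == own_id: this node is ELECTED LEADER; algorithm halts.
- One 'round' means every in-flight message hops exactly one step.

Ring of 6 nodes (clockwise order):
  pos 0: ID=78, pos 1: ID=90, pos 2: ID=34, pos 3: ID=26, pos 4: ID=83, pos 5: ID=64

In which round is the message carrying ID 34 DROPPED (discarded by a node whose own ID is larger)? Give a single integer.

Answer: 2

Derivation:
Round 1: pos1(id90) recv 78: drop; pos2(id34) recv 90: fwd; pos3(id26) recv 34: fwd; pos4(id83) recv 26: drop; pos5(id64) recv 83: fwd; pos0(id78) recv 64: drop
Round 2: pos3(id26) recv 90: fwd; pos4(id83) recv 34: drop; pos0(id78) recv 83: fwd
Round 3: pos4(id83) recv 90: fwd; pos1(id90) recv 83: drop
Round 4: pos5(id64) recv 90: fwd
Round 5: pos0(id78) recv 90: fwd
Round 6: pos1(id90) recv 90: ELECTED
Message ID 34 originates at pos 2; dropped at pos 4 in round 2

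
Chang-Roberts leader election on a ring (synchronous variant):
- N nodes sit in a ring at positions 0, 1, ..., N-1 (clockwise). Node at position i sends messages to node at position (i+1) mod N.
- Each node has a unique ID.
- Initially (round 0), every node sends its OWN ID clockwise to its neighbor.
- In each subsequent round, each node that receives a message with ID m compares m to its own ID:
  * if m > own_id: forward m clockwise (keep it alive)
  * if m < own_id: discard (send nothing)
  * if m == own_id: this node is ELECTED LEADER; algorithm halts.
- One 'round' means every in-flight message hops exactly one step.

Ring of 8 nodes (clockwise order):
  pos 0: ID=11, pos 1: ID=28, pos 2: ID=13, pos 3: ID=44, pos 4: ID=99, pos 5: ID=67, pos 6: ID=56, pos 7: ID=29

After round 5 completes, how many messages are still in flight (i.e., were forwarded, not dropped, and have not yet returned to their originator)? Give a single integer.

Answer: 3

Derivation:
Round 1: pos1(id28) recv 11: drop; pos2(id13) recv 28: fwd; pos3(id44) recv 13: drop; pos4(id99) recv 44: drop; pos5(id67) recv 99: fwd; pos6(id56) recv 67: fwd; pos7(id29) recv 56: fwd; pos0(id11) recv 29: fwd
Round 2: pos3(id44) recv 28: drop; pos6(id56) recv 99: fwd; pos7(id29) recv 67: fwd; pos0(id11) recv 56: fwd; pos1(id28) recv 29: fwd
Round 3: pos7(id29) recv 99: fwd; pos0(id11) recv 67: fwd; pos1(id28) recv 56: fwd; pos2(id13) recv 29: fwd
Round 4: pos0(id11) recv 99: fwd; pos1(id28) recv 67: fwd; pos2(id13) recv 56: fwd; pos3(id44) recv 29: drop
Round 5: pos1(id28) recv 99: fwd; pos2(id13) recv 67: fwd; pos3(id44) recv 56: fwd
After round 5: 3 messages still in flight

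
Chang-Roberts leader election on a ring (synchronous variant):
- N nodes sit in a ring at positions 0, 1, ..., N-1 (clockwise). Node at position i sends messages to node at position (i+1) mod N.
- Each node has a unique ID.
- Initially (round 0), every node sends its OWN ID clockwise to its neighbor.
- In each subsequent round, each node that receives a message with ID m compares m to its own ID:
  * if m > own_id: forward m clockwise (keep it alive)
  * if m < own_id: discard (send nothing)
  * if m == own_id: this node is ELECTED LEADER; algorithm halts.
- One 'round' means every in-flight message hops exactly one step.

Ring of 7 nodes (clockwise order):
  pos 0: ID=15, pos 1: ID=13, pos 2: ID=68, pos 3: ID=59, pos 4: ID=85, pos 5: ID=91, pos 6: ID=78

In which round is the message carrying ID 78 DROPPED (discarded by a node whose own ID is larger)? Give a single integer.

Answer: 5

Derivation:
Round 1: pos1(id13) recv 15: fwd; pos2(id68) recv 13: drop; pos3(id59) recv 68: fwd; pos4(id85) recv 59: drop; pos5(id91) recv 85: drop; pos6(id78) recv 91: fwd; pos0(id15) recv 78: fwd
Round 2: pos2(id68) recv 15: drop; pos4(id85) recv 68: drop; pos0(id15) recv 91: fwd; pos1(id13) recv 78: fwd
Round 3: pos1(id13) recv 91: fwd; pos2(id68) recv 78: fwd
Round 4: pos2(id68) recv 91: fwd; pos3(id59) recv 78: fwd
Round 5: pos3(id59) recv 91: fwd; pos4(id85) recv 78: drop
Round 6: pos4(id85) recv 91: fwd
Round 7: pos5(id91) recv 91: ELECTED
Message ID 78 originates at pos 6; dropped at pos 4 in round 5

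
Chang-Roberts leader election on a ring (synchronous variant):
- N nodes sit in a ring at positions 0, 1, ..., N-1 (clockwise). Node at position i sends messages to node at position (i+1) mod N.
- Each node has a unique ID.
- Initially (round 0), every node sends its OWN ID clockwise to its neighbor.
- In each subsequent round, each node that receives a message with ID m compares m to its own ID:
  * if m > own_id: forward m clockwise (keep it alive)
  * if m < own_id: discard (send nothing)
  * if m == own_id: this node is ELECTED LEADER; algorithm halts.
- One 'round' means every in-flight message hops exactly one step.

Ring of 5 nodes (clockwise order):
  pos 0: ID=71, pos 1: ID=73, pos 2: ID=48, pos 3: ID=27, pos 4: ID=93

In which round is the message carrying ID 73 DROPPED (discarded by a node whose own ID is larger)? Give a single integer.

Answer: 3

Derivation:
Round 1: pos1(id73) recv 71: drop; pos2(id48) recv 73: fwd; pos3(id27) recv 48: fwd; pos4(id93) recv 27: drop; pos0(id71) recv 93: fwd
Round 2: pos3(id27) recv 73: fwd; pos4(id93) recv 48: drop; pos1(id73) recv 93: fwd
Round 3: pos4(id93) recv 73: drop; pos2(id48) recv 93: fwd
Round 4: pos3(id27) recv 93: fwd
Round 5: pos4(id93) recv 93: ELECTED
Message ID 73 originates at pos 1; dropped at pos 4 in round 3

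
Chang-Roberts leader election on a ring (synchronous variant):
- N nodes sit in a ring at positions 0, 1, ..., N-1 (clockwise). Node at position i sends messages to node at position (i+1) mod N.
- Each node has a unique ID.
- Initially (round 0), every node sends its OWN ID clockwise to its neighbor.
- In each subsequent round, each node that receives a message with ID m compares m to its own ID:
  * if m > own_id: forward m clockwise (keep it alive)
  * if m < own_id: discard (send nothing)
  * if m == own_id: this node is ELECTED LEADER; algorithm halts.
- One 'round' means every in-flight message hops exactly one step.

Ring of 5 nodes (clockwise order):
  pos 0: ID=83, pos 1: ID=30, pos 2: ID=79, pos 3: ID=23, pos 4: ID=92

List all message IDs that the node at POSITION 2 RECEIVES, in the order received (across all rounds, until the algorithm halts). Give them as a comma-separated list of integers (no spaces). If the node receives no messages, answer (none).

Answer: 30,83,92

Derivation:
Round 1: pos1(id30) recv 83: fwd; pos2(id79) recv 30: drop; pos3(id23) recv 79: fwd; pos4(id92) recv 23: drop; pos0(id83) recv 92: fwd
Round 2: pos2(id79) recv 83: fwd; pos4(id92) recv 79: drop; pos1(id30) recv 92: fwd
Round 3: pos3(id23) recv 83: fwd; pos2(id79) recv 92: fwd
Round 4: pos4(id92) recv 83: drop; pos3(id23) recv 92: fwd
Round 5: pos4(id92) recv 92: ELECTED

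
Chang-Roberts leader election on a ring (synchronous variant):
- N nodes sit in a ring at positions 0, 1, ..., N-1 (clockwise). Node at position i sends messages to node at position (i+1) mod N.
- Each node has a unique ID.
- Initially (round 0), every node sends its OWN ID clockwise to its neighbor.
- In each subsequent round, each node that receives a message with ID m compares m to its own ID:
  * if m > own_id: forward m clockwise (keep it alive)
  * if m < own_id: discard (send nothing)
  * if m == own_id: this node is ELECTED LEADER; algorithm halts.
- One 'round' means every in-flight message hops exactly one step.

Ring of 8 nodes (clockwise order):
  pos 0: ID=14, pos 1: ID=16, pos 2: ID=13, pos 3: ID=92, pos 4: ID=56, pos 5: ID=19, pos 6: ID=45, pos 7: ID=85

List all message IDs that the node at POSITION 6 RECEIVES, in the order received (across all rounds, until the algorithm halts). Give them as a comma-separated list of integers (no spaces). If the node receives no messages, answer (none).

Round 1: pos1(id16) recv 14: drop; pos2(id13) recv 16: fwd; pos3(id92) recv 13: drop; pos4(id56) recv 92: fwd; pos5(id19) recv 56: fwd; pos6(id45) recv 19: drop; pos7(id85) recv 45: drop; pos0(id14) recv 85: fwd
Round 2: pos3(id92) recv 16: drop; pos5(id19) recv 92: fwd; pos6(id45) recv 56: fwd; pos1(id16) recv 85: fwd
Round 3: pos6(id45) recv 92: fwd; pos7(id85) recv 56: drop; pos2(id13) recv 85: fwd
Round 4: pos7(id85) recv 92: fwd; pos3(id92) recv 85: drop
Round 5: pos0(id14) recv 92: fwd
Round 6: pos1(id16) recv 92: fwd
Round 7: pos2(id13) recv 92: fwd
Round 8: pos3(id92) recv 92: ELECTED

Answer: 19,56,92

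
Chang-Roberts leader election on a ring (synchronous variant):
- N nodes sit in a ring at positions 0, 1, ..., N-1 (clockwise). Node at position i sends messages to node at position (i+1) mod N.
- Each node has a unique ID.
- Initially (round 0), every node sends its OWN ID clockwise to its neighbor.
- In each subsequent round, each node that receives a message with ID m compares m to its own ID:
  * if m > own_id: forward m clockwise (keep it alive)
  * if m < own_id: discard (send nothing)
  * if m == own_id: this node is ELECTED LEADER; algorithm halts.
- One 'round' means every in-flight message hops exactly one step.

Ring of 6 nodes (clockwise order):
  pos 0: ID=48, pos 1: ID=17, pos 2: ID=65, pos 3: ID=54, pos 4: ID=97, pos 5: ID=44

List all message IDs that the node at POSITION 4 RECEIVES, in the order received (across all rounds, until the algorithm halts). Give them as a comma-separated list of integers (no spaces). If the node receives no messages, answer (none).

Answer: 54,65,97

Derivation:
Round 1: pos1(id17) recv 48: fwd; pos2(id65) recv 17: drop; pos3(id54) recv 65: fwd; pos4(id97) recv 54: drop; pos5(id44) recv 97: fwd; pos0(id48) recv 44: drop
Round 2: pos2(id65) recv 48: drop; pos4(id97) recv 65: drop; pos0(id48) recv 97: fwd
Round 3: pos1(id17) recv 97: fwd
Round 4: pos2(id65) recv 97: fwd
Round 5: pos3(id54) recv 97: fwd
Round 6: pos4(id97) recv 97: ELECTED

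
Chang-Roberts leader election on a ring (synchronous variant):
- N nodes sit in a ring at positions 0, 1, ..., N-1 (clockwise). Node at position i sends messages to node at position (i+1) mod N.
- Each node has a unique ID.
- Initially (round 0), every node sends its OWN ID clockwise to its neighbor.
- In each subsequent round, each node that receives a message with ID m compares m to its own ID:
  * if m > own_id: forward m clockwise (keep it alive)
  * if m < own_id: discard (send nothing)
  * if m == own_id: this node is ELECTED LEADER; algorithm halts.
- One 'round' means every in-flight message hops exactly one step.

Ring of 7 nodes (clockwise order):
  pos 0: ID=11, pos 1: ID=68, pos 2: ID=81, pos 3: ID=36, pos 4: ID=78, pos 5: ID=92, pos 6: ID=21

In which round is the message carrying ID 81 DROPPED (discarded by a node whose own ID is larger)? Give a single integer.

Answer: 3

Derivation:
Round 1: pos1(id68) recv 11: drop; pos2(id81) recv 68: drop; pos3(id36) recv 81: fwd; pos4(id78) recv 36: drop; pos5(id92) recv 78: drop; pos6(id21) recv 92: fwd; pos0(id11) recv 21: fwd
Round 2: pos4(id78) recv 81: fwd; pos0(id11) recv 92: fwd; pos1(id68) recv 21: drop
Round 3: pos5(id92) recv 81: drop; pos1(id68) recv 92: fwd
Round 4: pos2(id81) recv 92: fwd
Round 5: pos3(id36) recv 92: fwd
Round 6: pos4(id78) recv 92: fwd
Round 7: pos5(id92) recv 92: ELECTED
Message ID 81 originates at pos 2; dropped at pos 5 in round 3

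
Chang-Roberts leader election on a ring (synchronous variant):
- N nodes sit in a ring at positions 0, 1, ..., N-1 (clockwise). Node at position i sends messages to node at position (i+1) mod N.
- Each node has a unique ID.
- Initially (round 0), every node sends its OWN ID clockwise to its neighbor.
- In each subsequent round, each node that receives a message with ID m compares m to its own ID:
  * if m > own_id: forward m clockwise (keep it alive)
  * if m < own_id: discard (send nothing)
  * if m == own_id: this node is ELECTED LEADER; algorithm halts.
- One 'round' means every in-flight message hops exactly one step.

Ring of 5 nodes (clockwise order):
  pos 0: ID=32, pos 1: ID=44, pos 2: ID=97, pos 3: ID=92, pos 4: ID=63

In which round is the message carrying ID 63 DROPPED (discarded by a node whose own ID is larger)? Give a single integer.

Round 1: pos1(id44) recv 32: drop; pos2(id97) recv 44: drop; pos3(id92) recv 97: fwd; pos4(id63) recv 92: fwd; pos0(id32) recv 63: fwd
Round 2: pos4(id63) recv 97: fwd; pos0(id32) recv 92: fwd; pos1(id44) recv 63: fwd
Round 3: pos0(id32) recv 97: fwd; pos1(id44) recv 92: fwd; pos2(id97) recv 63: drop
Round 4: pos1(id44) recv 97: fwd; pos2(id97) recv 92: drop
Round 5: pos2(id97) recv 97: ELECTED
Message ID 63 originates at pos 4; dropped at pos 2 in round 3

Answer: 3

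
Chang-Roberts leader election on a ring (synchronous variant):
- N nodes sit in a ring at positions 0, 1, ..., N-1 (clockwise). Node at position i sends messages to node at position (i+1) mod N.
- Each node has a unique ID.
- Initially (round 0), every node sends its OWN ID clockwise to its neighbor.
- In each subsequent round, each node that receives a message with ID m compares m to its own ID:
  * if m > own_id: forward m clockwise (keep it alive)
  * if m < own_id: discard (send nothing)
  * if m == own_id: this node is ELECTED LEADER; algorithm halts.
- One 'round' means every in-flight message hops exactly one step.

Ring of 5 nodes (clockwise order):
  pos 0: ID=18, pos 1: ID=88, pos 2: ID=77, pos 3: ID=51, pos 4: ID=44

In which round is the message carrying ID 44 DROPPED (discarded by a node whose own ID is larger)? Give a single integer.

Round 1: pos1(id88) recv 18: drop; pos2(id77) recv 88: fwd; pos3(id51) recv 77: fwd; pos4(id44) recv 51: fwd; pos0(id18) recv 44: fwd
Round 2: pos3(id51) recv 88: fwd; pos4(id44) recv 77: fwd; pos0(id18) recv 51: fwd; pos1(id88) recv 44: drop
Round 3: pos4(id44) recv 88: fwd; pos0(id18) recv 77: fwd; pos1(id88) recv 51: drop
Round 4: pos0(id18) recv 88: fwd; pos1(id88) recv 77: drop
Round 5: pos1(id88) recv 88: ELECTED
Message ID 44 originates at pos 4; dropped at pos 1 in round 2

Answer: 2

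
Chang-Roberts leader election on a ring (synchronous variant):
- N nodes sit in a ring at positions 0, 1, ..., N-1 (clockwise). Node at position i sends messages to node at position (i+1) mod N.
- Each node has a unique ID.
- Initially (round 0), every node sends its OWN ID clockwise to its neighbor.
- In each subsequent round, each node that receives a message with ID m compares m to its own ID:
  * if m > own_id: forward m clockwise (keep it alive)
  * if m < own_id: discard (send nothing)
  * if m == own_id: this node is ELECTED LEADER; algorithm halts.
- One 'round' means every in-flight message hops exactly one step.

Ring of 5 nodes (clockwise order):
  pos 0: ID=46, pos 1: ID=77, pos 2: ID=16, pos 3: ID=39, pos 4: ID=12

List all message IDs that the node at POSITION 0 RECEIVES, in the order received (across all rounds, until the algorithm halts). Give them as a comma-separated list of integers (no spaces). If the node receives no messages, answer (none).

Round 1: pos1(id77) recv 46: drop; pos2(id16) recv 77: fwd; pos3(id39) recv 16: drop; pos4(id12) recv 39: fwd; pos0(id46) recv 12: drop
Round 2: pos3(id39) recv 77: fwd; pos0(id46) recv 39: drop
Round 3: pos4(id12) recv 77: fwd
Round 4: pos0(id46) recv 77: fwd
Round 5: pos1(id77) recv 77: ELECTED

Answer: 12,39,77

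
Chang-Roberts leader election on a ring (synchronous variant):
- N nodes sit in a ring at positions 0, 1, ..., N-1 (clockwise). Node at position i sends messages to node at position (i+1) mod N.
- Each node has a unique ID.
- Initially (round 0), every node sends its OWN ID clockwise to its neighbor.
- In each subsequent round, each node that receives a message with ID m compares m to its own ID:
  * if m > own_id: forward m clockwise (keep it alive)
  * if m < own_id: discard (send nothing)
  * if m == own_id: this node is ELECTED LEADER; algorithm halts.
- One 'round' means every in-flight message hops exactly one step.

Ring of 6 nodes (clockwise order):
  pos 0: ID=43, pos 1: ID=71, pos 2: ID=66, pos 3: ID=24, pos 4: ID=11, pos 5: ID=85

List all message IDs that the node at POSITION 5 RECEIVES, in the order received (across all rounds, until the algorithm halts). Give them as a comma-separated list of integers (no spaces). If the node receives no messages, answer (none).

Answer: 11,24,66,71,85

Derivation:
Round 1: pos1(id71) recv 43: drop; pos2(id66) recv 71: fwd; pos3(id24) recv 66: fwd; pos4(id11) recv 24: fwd; pos5(id85) recv 11: drop; pos0(id43) recv 85: fwd
Round 2: pos3(id24) recv 71: fwd; pos4(id11) recv 66: fwd; pos5(id85) recv 24: drop; pos1(id71) recv 85: fwd
Round 3: pos4(id11) recv 71: fwd; pos5(id85) recv 66: drop; pos2(id66) recv 85: fwd
Round 4: pos5(id85) recv 71: drop; pos3(id24) recv 85: fwd
Round 5: pos4(id11) recv 85: fwd
Round 6: pos5(id85) recv 85: ELECTED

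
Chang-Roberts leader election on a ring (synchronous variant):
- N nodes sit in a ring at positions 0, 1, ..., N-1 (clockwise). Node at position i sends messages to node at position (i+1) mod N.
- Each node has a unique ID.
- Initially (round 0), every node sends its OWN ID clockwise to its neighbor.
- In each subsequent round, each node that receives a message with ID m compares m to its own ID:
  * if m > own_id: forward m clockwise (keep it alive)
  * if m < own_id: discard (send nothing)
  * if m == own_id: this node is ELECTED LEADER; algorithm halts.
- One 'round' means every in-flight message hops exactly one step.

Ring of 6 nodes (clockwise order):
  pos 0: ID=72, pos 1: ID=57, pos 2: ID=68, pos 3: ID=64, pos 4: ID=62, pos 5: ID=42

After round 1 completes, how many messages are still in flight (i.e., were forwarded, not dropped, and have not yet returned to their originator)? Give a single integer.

Answer: 4

Derivation:
Round 1: pos1(id57) recv 72: fwd; pos2(id68) recv 57: drop; pos3(id64) recv 68: fwd; pos4(id62) recv 64: fwd; pos5(id42) recv 62: fwd; pos0(id72) recv 42: drop
After round 1: 4 messages still in flight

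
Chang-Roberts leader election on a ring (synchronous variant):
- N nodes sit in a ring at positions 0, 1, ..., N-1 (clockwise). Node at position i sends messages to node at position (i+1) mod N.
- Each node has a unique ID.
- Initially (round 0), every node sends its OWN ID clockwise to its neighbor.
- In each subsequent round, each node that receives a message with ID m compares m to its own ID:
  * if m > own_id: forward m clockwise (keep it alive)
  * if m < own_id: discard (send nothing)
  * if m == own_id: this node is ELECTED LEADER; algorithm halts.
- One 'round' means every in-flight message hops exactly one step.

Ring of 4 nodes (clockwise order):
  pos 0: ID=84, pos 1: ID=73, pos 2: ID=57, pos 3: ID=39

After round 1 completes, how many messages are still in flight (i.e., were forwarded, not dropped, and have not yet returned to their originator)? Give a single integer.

Round 1: pos1(id73) recv 84: fwd; pos2(id57) recv 73: fwd; pos3(id39) recv 57: fwd; pos0(id84) recv 39: drop
After round 1: 3 messages still in flight

Answer: 3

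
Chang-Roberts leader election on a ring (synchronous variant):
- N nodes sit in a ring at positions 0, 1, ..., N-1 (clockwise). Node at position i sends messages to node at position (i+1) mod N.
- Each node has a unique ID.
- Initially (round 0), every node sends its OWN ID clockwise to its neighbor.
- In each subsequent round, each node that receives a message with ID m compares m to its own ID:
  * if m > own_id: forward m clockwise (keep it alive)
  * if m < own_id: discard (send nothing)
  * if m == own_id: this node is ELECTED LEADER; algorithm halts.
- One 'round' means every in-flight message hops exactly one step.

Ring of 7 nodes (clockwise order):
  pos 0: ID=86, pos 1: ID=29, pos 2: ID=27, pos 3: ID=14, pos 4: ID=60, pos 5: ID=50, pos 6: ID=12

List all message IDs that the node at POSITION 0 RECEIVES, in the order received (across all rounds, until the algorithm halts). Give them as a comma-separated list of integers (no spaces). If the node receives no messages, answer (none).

Round 1: pos1(id29) recv 86: fwd; pos2(id27) recv 29: fwd; pos3(id14) recv 27: fwd; pos4(id60) recv 14: drop; pos5(id50) recv 60: fwd; pos6(id12) recv 50: fwd; pos0(id86) recv 12: drop
Round 2: pos2(id27) recv 86: fwd; pos3(id14) recv 29: fwd; pos4(id60) recv 27: drop; pos6(id12) recv 60: fwd; pos0(id86) recv 50: drop
Round 3: pos3(id14) recv 86: fwd; pos4(id60) recv 29: drop; pos0(id86) recv 60: drop
Round 4: pos4(id60) recv 86: fwd
Round 5: pos5(id50) recv 86: fwd
Round 6: pos6(id12) recv 86: fwd
Round 7: pos0(id86) recv 86: ELECTED

Answer: 12,50,60,86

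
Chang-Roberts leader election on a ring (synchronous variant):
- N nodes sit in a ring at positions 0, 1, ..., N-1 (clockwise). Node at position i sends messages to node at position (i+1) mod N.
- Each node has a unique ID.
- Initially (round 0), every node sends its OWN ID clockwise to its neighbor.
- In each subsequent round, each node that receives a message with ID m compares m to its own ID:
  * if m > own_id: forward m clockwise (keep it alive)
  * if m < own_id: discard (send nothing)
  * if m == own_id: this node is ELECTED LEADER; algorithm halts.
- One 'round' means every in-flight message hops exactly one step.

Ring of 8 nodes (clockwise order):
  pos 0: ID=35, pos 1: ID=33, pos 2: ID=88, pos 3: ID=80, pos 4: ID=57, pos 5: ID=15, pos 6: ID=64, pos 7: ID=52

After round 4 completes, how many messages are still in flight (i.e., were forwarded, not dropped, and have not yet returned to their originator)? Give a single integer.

Answer: 2

Derivation:
Round 1: pos1(id33) recv 35: fwd; pos2(id88) recv 33: drop; pos3(id80) recv 88: fwd; pos4(id57) recv 80: fwd; pos5(id15) recv 57: fwd; pos6(id64) recv 15: drop; pos7(id52) recv 64: fwd; pos0(id35) recv 52: fwd
Round 2: pos2(id88) recv 35: drop; pos4(id57) recv 88: fwd; pos5(id15) recv 80: fwd; pos6(id64) recv 57: drop; pos0(id35) recv 64: fwd; pos1(id33) recv 52: fwd
Round 3: pos5(id15) recv 88: fwd; pos6(id64) recv 80: fwd; pos1(id33) recv 64: fwd; pos2(id88) recv 52: drop
Round 4: pos6(id64) recv 88: fwd; pos7(id52) recv 80: fwd; pos2(id88) recv 64: drop
After round 4: 2 messages still in flight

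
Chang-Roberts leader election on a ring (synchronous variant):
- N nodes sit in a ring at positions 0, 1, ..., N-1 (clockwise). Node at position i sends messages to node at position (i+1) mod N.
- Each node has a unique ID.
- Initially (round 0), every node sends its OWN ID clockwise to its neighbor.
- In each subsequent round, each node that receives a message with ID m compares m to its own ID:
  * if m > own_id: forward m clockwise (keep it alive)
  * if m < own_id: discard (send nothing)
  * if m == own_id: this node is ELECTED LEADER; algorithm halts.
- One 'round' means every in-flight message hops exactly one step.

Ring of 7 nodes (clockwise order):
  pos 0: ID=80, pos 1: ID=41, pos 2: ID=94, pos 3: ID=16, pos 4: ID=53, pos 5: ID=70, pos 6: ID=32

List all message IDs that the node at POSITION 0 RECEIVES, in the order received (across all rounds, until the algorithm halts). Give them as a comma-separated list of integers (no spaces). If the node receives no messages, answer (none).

Answer: 32,70,94

Derivation:
Round 1: pos1(id41) recv 80: fwd; pos2(id94) recv 41: drop; pos3(id16) recv 94: fwd; pos4(id53) recv 16: drop; pos5(id70) recv 53: drop; pos6(id32) recv 70: fwd; pos0(id80) recv 32: drop
Round 2: pos2(id94) recv 80: drop; pos4(id53) recv 94: fwd; pos0(id80) recv 70: drop
Round 3: pos5(id70) recv 94: fwd
Round 4: pos6(id32) recv 94: fwd
Round 5: pos0(id80) recv 94: fwd
Round 6: pos1(id41) recv 94: fwd
Round 7: pos2(id94) recv 94: ELECTED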